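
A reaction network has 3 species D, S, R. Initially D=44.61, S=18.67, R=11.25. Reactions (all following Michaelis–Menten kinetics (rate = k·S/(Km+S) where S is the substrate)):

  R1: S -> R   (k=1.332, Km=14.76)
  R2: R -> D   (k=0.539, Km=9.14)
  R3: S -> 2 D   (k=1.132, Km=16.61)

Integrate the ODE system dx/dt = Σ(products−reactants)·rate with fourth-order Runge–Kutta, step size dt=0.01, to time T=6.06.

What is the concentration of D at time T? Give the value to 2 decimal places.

RK4 with dt=0.01: 606 steps to T=6.06. Trajectory (selected grid times):
t=0.00: D=44.61 S=18.67 R=11.25
t=0.67: D=45.60 S=17.78 R=11.54
t=1.35: D=46.60 S=16.90 R=11.83
t=2.02: D=47.56 S=16.05 R=12.09
t=2.69: D=48.50 S=15.22 R=12.34
t=3.37: D=49.43 S=14.41 R=12.59
t=4.04: D=50.34 S=13.62 R=12.81
t=4.71: D=51.22 S=12.87 R=13.02
t=5.39: D=52.10 S=12.12 R=13.22
t=6.06: D=52.94 S=11.41 R=13.40
Read off D at T=6.06: 52.94

D at T = 52.94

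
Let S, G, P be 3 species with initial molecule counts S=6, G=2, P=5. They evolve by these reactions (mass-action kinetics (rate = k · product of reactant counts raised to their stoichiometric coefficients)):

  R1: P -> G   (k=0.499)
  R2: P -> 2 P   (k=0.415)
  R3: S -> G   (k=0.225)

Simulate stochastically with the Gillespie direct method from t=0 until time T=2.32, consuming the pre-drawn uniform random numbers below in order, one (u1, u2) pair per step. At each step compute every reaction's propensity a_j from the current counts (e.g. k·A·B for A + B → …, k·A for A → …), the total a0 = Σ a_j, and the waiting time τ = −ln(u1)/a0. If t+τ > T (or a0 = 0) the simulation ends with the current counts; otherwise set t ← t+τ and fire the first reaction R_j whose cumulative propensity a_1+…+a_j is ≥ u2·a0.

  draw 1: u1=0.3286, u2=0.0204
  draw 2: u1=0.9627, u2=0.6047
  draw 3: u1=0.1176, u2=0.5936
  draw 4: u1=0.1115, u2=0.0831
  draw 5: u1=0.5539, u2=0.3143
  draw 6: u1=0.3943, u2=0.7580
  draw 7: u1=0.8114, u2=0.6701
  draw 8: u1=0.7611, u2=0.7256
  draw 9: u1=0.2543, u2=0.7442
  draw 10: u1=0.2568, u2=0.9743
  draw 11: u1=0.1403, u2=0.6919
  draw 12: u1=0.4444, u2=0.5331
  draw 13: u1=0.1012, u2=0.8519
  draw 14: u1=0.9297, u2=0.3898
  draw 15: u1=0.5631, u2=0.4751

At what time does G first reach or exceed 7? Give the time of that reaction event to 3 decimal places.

Threshold first reached at t = 1.643

t=0.000: S=6 G=2 P=5
Draw 1: a1=2.495, a2=2.075, a3=1.350, a0=5.920; τ=−ln(0.3286)/5.920=0.188 → t=0.188; u2·a0=0.0204·5.920=0.121 ≤ a1=2.495 → R1 fires; S=6 G=3 P=4
Draw 2: a1=1.996, a2=1.660, a3=1.350, a0=5.006; τ=−ln(0.9627)/5.006=0.008 → t=0.196; u2·a0=0.6047·5.006=3.027; a1=1.996 < 3.027 ≤ a1+a2=3.656 → R2 fires; S=6 G=3 P=5
Draw 3: a1=2.495, a2=2.075, a3=1.350, a0=5.920; τ=−ln(0.1176)/5.920=0.362 → t=0.557; u2·a0=0.5936·5.920=3.514; a1=2.495 < 3.514 ≤ a1+a2=4.570 → R2 fires; S=6 G=3 P=6
Draw 4: a1=2.994, a2=2.490, a3=1.350, a0=6.834; τ=−ln(0.1115)/6.834=0.321 → t=0.878; u2·a0=0.0831·6.834=0.568 ≤ a1=2.994 → R1 fires; S=6 G=4 P=5
Draw 5: a1=2.495, a2=2.075, a3=1.350, a0=5.920; τ=−ln(0.5539)/5.920=0.100 → t=0.978; u2·a0=0.3143·5.920=1.861 ≤ a1=2.495 → R1 fires; S=6 G=5 P=4
Draw 6: a1=1.996, a2=1.660, a3=1.350, a0=5.006; τ=−ln(0.3943)/5.006=0.186 → t=1.164; u2·a0=0.7580·5.006=3.795; a1+a2=3.656 < 3.795 ≤ a1+…+a3=5.006 → R3 fires; S=5 G=6 P=4
Draw 7: a1=1.996, a2=1.660, a3=1.125, a0=4.781; τ=−ln(0.8114)/4.781=0.044 → t=1.208; u2·a0=0.6701·4.781=3.204; a1=1.996 < 3.204 ≤ a1+a2=3.656 → R2 fires; S=5 G=6 P=5
Draw 8: a1=2.495, a2=2.075, a3=1.125, a0=5.695; τ=−ln(0.7611)/5.695=0.048 → t=1.256; u2·a0=0.7256·5.695=4.132; a1=2.495 < 4.132 ≤ a1+a2=4.570 → R2 fires; S=5 G=6 P=6
Draw 9: a1=2.994, a2=2.490, a3=1.125, a0=6.609; τ=−ln(0.2543)/6.609=0.207 → t=1.463; u2·a0=0.7442·6.609=4.918; a1=2.994 < 4.918 ≤ a1+a2=5.484 → R2 fires; S=5 G=6 P=7
Draw 10: a1=3.493, a2=2.905, a3=1.125, a0=7.523; τ=−ln(0.2568)/7.523=0.181 → t=1.643; u2·a0=0.9743·7.523=7.330; a1+a2=6.398 < 7.330 ≤ a1+…+a3=7.523 → R3 fires; S=4 G=7 P=7
Draw 11: a1=3.493, a2=2.905, a3=0.900, a0=7.298; τ=−ln(0.1403)/7.298=0.269 → t=1.912; u2·a0=0.6919·7.298=5.049; a1=3.493 < 5.049 ≤ a1+a2=6.398 → R2 fires; S=4 G=7 P=8
Draw 12: a1=3.992, a2=3.320, a3=0.900, a0=8.212; τ=−ln(0.4444)/8.212=0.099 → t=2.011; u2·a0=0.5331·8.212=4.378; a1=3.992 < 4.378 ≤ a1+a2=7.312 → R2 fires; S=4 G=7 P=9
Draw 13: a1=4.491, a2=3.735, a3=0.900, a0=9.126; τ=−ln(0.1012)/9.126=0.251 → t=2.262; u2·a0=0.8519·9.126=7.774; a1=4.491 < 7.774 ≤ a1+a2=8.226 → R2 fires; S=4 G=7 P=10
Draw 14: a1=4.990, a2=4.150, a3=0.900, a0=10.040; τ=−ln(0.9297)/10.040=0.007 → t=2.270; u2·a0=0.3898·10.040=3.914 ≤ a1=4.990 → R1 fires; S=4 G=8 P=9
Draw 15: a1=4.491, a2=3.735, a3=0.900, a0=9.126; τ=−ln(0.5631)/9.126=0.063 → t=2.332 > T=2.32: stop.
G first becomes ≥ 7 when it reaches 7 at the event at t=1.643.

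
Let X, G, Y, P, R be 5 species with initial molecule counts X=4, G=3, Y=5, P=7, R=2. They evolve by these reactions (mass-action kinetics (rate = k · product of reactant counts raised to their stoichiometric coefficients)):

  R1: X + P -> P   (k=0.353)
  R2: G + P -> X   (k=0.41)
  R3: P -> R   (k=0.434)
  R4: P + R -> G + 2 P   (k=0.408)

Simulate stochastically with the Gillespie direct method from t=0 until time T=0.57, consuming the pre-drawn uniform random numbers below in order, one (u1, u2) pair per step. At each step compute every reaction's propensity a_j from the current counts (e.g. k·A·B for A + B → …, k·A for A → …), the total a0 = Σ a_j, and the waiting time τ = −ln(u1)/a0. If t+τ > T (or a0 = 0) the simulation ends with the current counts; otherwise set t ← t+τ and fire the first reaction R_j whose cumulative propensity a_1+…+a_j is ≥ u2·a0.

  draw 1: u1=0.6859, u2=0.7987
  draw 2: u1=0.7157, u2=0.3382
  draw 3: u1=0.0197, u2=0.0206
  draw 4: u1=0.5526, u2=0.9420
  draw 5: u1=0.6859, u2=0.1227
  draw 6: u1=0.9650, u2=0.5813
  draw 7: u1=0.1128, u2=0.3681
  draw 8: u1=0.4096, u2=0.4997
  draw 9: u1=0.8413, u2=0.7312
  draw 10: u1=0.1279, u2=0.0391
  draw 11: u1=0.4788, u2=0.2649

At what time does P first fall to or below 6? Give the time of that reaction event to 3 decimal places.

t=0.000: X=4 G=3 Y=5 P=7 R=2
Draw 1: a1=9.884, a2=8.610, a3=3.038, a4=5.712, a0=27.244; τ=−ln(0.6859)/27.244=0.014 → t=0.014; u2·a0=0.7987·27.244=21.760; a1+…+a3=21.532 < 21.760 ≤ a1+…+a4=27.244 → R4 fires; X=4 G=4 Y=5 P=8 R=1
Draw 2: a1=11.296, a2=13.120, a3=3.472, a4=3.264, a0=31.152; τ=−ln(0.7157)/31.152=0.011 → t=0.025; u2·a0=0.3382·31.152=10.536 ≤ a1=11.296 → R1 fires; X=3 G=4 Y=5 P=8 R=1
Draw 3: a1=8.472, a2=13.120, a3=3.472, a4=3.264, a0=28.328; τ=−ln(0.0197)/28.328=0.139 → t=0.163; u2·a0=0.0206·28.328=0.584 ≤ a1=8.472 → R1 fires; X=2 G=4 Y=5 P=8 R=1
Draw 4: a1=5.648, a2=13.120, a3=3.472, a4=3.264, a0=25.504; τ=−ln(0.5526)/25.504=0.023 → t=0.186; u2·a0=0.9420·25.504=24.025; a1+…+a3=22.240 < 24.025 ≤ a1+…+a4=25.504 → R4 fires; X=2 G=5 Y=5 P=9 R=0
Draw 5: a1=6.354, a2=18.450, a3=3.906, a4=0.000, a0=28.710; τ=−ln(0.6859)/28.710=0.013 → t=0.200; u2·a0=0.1227·28.710=3.523 ≤ a1=6.354 → R1 fires; X=1 G=5 Y=5 P=9 R=0
Draw 6: a1=3.177, a2=18.450, a3=3.906, a4=0.000, a0=25.533; τ=−ln(0.9650)/25.533=0.001 → t=0.201; u2·a0=0.5813·25.533=14.842; a1=3.177 < 14.842 ≤ a1+a2=21.627 → R2 fires; X=2 G=4 Y=5 P=8 R=0
Draw 7: a1=5.648, a2=13.120, a3=3.472, a4=0.000, a0=22.240; τ=−ln(0.1128)/22.240=0.098 → t=0.299; u2·a0=0.3681·22.240=8.187; a1=5.648 < 8.187 ≤ a1+a2=18.768 → R2 fires; X=3 G=3 Y=5 P=7 R=0
Draw 8: a1=7.413, a2=8.610, a3=3.038, a4=0.000, a0=19.061; τ=−ln(0.4096)/19.061=0.047 → t=0.346; u2·a0=0.4997·19.061=9.525; a1=7.413 < 9.525 ≤ a1+a2=16.023 → R2 fires; X=4 G=2 Y=5 P=6 R=0
Draw 9: a1=8.472, a2=4.920, a3=2.604, a4=0.000, a0=15.996; τ=−ln(0.8413)/15.996=0.011 → t=0.357; u2·a0=0.7312·15.996=11.696; a1=8.472 < 11.696 ≤ a1+a2=13.392 → R2 fires; X=5 G=1 Y=5 P=5 R=0
Draw 10: a1=8.825, a2=2.050, a3=2.170, a4=0.000, a0=13.045; τ=−ln(0.1279)/13.045=0.158 → t=0.514; u2·a0=0.0391·13.045=0.510 ≤ a1=8.825 → R1 fires; X=4 G=1 Y=5 P=5 R=0
Draw 11: a1=7.060, a2=2.050, a3=2.170, a4=0.000, a0=11.280; τ=−ln(0.4788)/11.280=0.065 → t=0.580 > T=0.57: stop.
P first becomes ≤ 6 when it reaches 6 at the event at t=0.346.

Threshold first reached at t = 0.346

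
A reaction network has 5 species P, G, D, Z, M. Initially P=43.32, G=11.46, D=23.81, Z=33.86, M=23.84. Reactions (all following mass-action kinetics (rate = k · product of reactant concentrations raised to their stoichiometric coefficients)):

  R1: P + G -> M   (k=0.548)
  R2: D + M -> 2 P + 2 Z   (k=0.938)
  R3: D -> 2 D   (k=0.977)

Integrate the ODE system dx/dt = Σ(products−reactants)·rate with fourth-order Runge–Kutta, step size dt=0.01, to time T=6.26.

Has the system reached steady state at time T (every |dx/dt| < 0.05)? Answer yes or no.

Steady state at T: yes

RK4 with dt=0.01: 626 steps to T=6.26. Trajectory (selected grid times):
t=0.00: P=43.32 G=11.46 D=23.81 Z=33.86 M=23.84
t=0.70: P=82.48 G=0.00 D=0.02 Z=84.48 M=9.99
t=1.39: P=82.52 G=0.00 D=0.00 Z=84.52 M=9.97
t=2.09: P=82.52 G=0.00 D=0.00 Z=84.52 M=9.97
t=2.78: P=82.52 G=0.00 D=0.00 Z=84.52 M=9.97
t=3.48: P=82.52 G=0.00 D=0.00 Z=84.52 M=9.97
t=4.17: P=82.52 G=0.00 D=0.00 Z=84.52 M=9.97
t=4.87: P=82.52 G=0.00 D=0.00 Z=84.52 M=9.97
t=5.56: P=82.52 G=0.00 D=0.00 Z=84.52 M=9.97
t=6.26: P=82.52 G=0.00 D=0.00 Z=84.52 M=9.97
Rates at T: R1=0.0000, R2=0.0000, R3=0.0000
dx/dt at T (Σ net stoichiometry × rate): P=+0.0000, G=-0.0000, D=-0.0000, Z=+0.0000, M=-0.0000
Largest |dx/dt| is |+0.0000| (P) < 0.05 → steady.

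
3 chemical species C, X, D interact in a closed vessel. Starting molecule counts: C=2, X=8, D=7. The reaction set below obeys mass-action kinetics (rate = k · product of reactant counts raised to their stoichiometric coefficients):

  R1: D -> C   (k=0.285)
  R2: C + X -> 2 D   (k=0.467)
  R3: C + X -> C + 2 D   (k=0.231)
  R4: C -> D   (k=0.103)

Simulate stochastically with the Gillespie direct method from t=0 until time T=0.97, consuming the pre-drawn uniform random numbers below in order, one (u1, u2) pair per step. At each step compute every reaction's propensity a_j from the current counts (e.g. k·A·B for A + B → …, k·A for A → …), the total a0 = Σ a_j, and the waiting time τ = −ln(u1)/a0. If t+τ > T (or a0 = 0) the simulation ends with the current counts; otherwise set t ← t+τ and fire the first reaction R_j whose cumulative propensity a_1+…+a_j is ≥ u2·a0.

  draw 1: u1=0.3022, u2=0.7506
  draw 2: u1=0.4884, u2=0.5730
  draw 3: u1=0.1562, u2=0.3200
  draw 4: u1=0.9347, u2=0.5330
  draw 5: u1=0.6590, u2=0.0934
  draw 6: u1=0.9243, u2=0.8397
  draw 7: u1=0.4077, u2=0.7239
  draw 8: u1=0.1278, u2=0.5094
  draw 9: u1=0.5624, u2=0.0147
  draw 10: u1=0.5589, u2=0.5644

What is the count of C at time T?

t=0.000: C=2 X=8 D=7
Draw 1: a1=1.995, a2=7.472, a3=3.696, a4=0.206, a0=13.369; τ=−ln(0.3022)/13.369=0.090 → t=0.090; u2·a0=0.7506·13.369=10.035; a1+a2=9.467 < 10.035 ≤ a1+…+a3=13.163 → R3 fires; C=2 X=7 D=9
Draw 2: a1=2.565, a2=6.538, a3=3.234, a4=0.206, a0=12.543; τ=−ln(0.4884)/12.543=0.057 → t=0.147; u2·a0=0.5730·12.543=7.187; a1=2.565 < 7.187 ≤ a1+a2=9.103 → R2 fires; C=1 X=6 D=11
Draw 3: a1=3.135, a2=2.802, a3=1.386, a4=0.103, a0=7.426; τ=−ln(0.1562)/7.426=0.250 → t=0.397; u2·a0=0.3200·7.426=2.376 ≤ a1=3.135 → R1 fires; C=2 X=6 D=10
Draw 4: a1=2.850, a2=5.604, a3=2.772, a4=0.206, a0=11.432; τ=−ln(0.9347)/11.432=0.006 → t=0.403; u2·a0=0.5330·11.432=6.093; a1=2.850 < 6.093 ≤ a1+a2=8.454 → R2 fires; C=1 X=5 D=12
Draw 5: a1=3.420, a2=2.335, a3=1.155, a4=0.103, a0=7.013; τ=−ln(0.6590)/7.013=0.059 → t=0.462; u2·a0=0.0934·7.013=0.655 ≤ a1=3.420 → R1 fires; C=2 X=5 D=11
Draw 6: a1=3.135, a2=4.670, a3=2.310, a4=0.206, a0=10.321; τ=−ln(0.9243)/10.321=0.008 → t=0.470; u2·a0=0.8397·10.321=8.667; a1+a2=7.805 < 8.667 ≤ a1+…+a3=10.115 → R3 fires; C=2 X=4 D=13
Draw 7: a1=3.705, a2=3.736, a3=1.848, a4=0.206, a0=9.495; τ=−ln(0.4077)/9.495=0.094 → t=0.564; u2·a0=0.7239·9.495=6.873; a1=3.705 < 6.873 ≤ a1+a2=7.441 → R2 fires; C=1 X=3 D=15
Draw 8: a1=4.275, a2=1.401, a3=0.693, a4=0.103, a0=6.472; τ=−ln(0.1278)/6.472=0.318 → t=0.882; u2·a0=0.5094·6.472=3.297 ≤ a1=4.275 → R1 fires; C=2 X=3 D=14
Draw 9: a1=3.990, a2=2.802, a3=1.386, a4=0.206, a0=8.384; τ=−ln(0.5624)/8.384=0.069 → t=0.951; u2·a0=0.0147·8.384=0.123 ≤ a1=3.990 → R1 fires; C=3 X=3 D=13
Draw 10: a1=3.705, a2=4.203, a3=2.079, a4=0.309, a0=10.296; τ=−ln(0.5589)/10.296=0.057 → t=1.007 > T=0.97: stop.
Read off C at T=0.97: 3

C at T = 3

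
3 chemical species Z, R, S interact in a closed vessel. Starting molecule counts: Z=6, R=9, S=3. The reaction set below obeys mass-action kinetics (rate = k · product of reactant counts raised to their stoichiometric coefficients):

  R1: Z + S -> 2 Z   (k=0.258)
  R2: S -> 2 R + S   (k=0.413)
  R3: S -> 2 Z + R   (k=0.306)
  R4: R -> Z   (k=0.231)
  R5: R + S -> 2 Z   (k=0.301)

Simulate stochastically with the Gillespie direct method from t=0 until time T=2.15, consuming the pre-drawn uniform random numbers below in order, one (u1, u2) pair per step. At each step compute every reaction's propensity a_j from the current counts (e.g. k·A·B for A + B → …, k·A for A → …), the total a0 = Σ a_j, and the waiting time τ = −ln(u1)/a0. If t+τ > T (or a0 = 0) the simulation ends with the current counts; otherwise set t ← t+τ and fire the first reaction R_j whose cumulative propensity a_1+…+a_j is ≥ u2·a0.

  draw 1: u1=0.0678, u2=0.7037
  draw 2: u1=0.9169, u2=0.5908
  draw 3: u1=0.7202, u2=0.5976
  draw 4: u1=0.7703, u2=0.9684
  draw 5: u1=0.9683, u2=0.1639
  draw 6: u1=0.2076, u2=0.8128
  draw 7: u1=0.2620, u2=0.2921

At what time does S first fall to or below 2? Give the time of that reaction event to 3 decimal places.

t=0.000: Z=6 R=9 S=3
Draw 1: a1=4.644, a2=1.239, a3=0.918, a4=2.079, a5=8.127, a0=17.007; τ=−ln(0.0678)/17.007=0.158 → t=0.158; u2·a0=0.7037·17.007=11.968; a1+…+a4=8.880 < 11.968 ≤ a1+…+a5=17.007 → R5 fires; Z=8 R=8 S=2
Draw 2: a1=4.128, a2=0.826, a3=0.612, a4=1.848, a5=4.816, a0=12.230; τ=−ln(0.9169)/12.230=0.007 → t=0.165; u2·a0=0.5908·12.230=7.225; a1+…+a3=5.566 < 7.225 ≤ a1+…+a4=7.414 → R4 fires; Z=9 R=7 S=2
Draw 3: a1=4.644, a2=0.826, a3=0.612, a4=1.617, a5=4.214, a0=11.913; τ=−ln(0.7202)/11.913=0.028 → t=0.193; u2·a0=0.5976·11.913=7.119; a1+…+a3=6.082 < 7.119 ≤ a1+…+a4=7.699 → R4 fires; Z=10 R=6 S=2
Draw 4: a1=5.160, a2=0.826, a3=0.612, a4=1.386, a5=3.612, a0=11.596; τ=−ln(0.7703)/11.596=0.023 → t=0.215; u2·a0=0.9684·11.596=11.230; a1+…+a4=7.984 < 11.230 ≤ a1+…+a5=11.596 → R5 fires; Z=12 R=5 S=1
Draw 5: a1=3.096, a2=0.413, a3=0.306, a4=1.155, a5=1.505, a0=6.475; τ=−ln(0.9683)/6.475=0.005 → t=0.220; u2·a0=0.1639·6.475=1.061 ≤ a1=3.096 → R1 fires; Z=13 R=5 S=0
Draw 6: a1=0.000, a2=0.000, a3=0.000, a4=1.155, a5=0.000, a0=1.155; τ=−ln(0.2076)/1.155=1.361 → t=1.582; u2·a0=0.8128·1.155=0.939; a1+…+a3=0.000 < 0.939 ≤ a1+…+a4=1.155 → R4 fires; Z=14 R=4 S=0
Draw 7: a1=0.000, a2=0.000, a3=0.000, a4=0.924, a5=0.000, a0=0.924; τ=−ln(0.2620)/0.924=1.450 → t=3.031 > T=2.15: stop.
S first becomes ≤ 2 when it reaches 2 at the event at t=0.158.

Threshold first reached at t = 0.158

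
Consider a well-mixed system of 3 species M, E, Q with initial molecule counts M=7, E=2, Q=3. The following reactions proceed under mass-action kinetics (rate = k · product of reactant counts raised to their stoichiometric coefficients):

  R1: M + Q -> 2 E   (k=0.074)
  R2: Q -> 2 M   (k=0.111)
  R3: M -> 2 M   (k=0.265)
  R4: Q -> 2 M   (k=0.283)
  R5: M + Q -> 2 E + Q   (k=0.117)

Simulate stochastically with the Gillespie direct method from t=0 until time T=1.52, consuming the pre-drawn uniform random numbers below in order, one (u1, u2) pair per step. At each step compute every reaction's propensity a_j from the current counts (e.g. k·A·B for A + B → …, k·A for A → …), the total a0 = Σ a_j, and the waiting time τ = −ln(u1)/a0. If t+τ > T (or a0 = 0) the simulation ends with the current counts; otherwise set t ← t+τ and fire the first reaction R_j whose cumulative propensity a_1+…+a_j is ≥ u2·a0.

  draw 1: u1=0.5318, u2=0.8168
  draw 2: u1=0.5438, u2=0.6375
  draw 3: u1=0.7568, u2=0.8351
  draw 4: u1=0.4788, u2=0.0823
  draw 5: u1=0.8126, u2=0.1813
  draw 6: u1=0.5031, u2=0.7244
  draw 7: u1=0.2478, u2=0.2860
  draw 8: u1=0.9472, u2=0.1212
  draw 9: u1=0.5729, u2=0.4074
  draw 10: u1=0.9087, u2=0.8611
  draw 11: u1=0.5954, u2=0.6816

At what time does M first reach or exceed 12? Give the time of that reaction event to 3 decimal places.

Threshold first reached at t = 1.427

t=0.000: M=7 E=2 Q=3
Draw 1: a1=1.554, a2=0.333, a3=1.855, a4=0.849, a5=2.457, a0=7.048; τ=−ln(0.5318)/7.048=0.090 → t=0.090; u2·a0=0.8168·7.048=5.757; a1+…+a4=4.591 < 5.757 ≤ a1+…+a5=7.048 → R5 fires; M=6 E=4 Q=3
Draw 2: a1=1.332, a2=0.333, a3=1.590, a4=0.849, a5=2.106, a0=6.210; τ=−ln(0.5438)/6.210=0.098 → t=0.188; u2·a0=0.6375·6.210=3.959; a1+…+a3=3.255 < 3.959 ≤ a1+…+a4=4.104 → R4 fires; M=8 E=4 Q=2
Draw 3: a1=1.184, a2=0.222, a3=2.120, a4=0.566, a5=1.872, a0=5.964; τ=−ln(0.7568)/5.964=0.047 → t=0.234; u2·a0=0.8351·5.964=4.981; a1+…+a4=4.092 < 4.981 ≤ a1+…+a5=5.964 → R5 fires; M=7 E=6 Q=2
Draw 4: a1=1.036, a2=0.222, a3=1.855, a4=0.566, a5=1.638, a0=5.317; τ=−ln(0.4788)/5.317=0.139 → t=0.373; u2·a0=0.0823·5.317=0.438 ≤ a1=1.036 → R1 fires; M=6 E=8 Q=1
Draw 5: a1=0.444, a2=0.111, a3=1.590, a4=0.283, a5=0.702, a0=3.130; τ=−ln(0.8126)/3.130=0.066 → t=0.439; u2·a0=0.1813·3.130=0.567; a1+a2=0.555 < 0.567 ≤ a1+…+a3=2.145 → R3 fires; M=7 E=8 Q=1
Draw 6: a1=0.518, a2=0.111, a3=1.855, a4=0.283, a5=0.819, a0=3.586; τ=−ln(0.5031)/3.586=0.192 → t=0.631; u2·a0=0.7244·3.586=2.598; a1+…+a3=2.484 < 2.598 ≤ a1+…+a4=2.767 → R4 fires; M=9 E=8 Q=0
Draw 7: a1=0.000, a2=0.000, a3=2.385, a4=0.000, a5=0.000, a0=2.385; τ=−ln(0.2478)/2.385=0.585 → t=1.216; u2·a0=0.2860·2.385=0.682; a1+a2=0.000 < 0.682 ≤ a1+…+a3=2.385 → R3 fires; M=10 E=8 Q=0
Draw 8: a1=0.000, a2=0.000, a3=2.650, a4=0.000, a5=0.000, a0=2.650; τ=−ln(0.9472)/2.650=0.020 → t=1.236; u2·a0=0.1212·2.650=0.321; a1+a2=0.000 < 0.321 ≤ a1+…+a3=2.650 → R3 fires; M=11 E=8 Q=0
Draw 9: a1=0.000, a2=0.000, a3=2.915, a4=0.000, a5=0.000, a0=2.915; τ=−ln(0.5729)/2.915=0.191 → t=1.427; u2·a0=0.4074·2.915=1.188; a1+a2=0.000 < 1.188 ≤ a1+…+a3=2.915 → R3 fires; M=12 E=8 Q=0
Draw 10: a1=0.000, a2=0.000, a3=3.180, a4=0.000, a5=0.000, a0=3.180; τ=−ln(0.9087)/3.180=0.030 → t=1.457; u2·a0=0.8611·3.180=2.738; a1+a2=0.000 < 2.738 ≤ a1+…+a3=3.180 → R3 fires; M=13 E=8 Q=0
Draw 11: a1=0.000, a2=0.000, a3=3.445, a4=0.000, a5=0.000, a0=3.445; τ=−ln(0.5954)/3.445=0.151 → t=1.608 > T=1.52: stop.
M first becomes ≥ 12 when it reaches 12 at the event at t=1.427.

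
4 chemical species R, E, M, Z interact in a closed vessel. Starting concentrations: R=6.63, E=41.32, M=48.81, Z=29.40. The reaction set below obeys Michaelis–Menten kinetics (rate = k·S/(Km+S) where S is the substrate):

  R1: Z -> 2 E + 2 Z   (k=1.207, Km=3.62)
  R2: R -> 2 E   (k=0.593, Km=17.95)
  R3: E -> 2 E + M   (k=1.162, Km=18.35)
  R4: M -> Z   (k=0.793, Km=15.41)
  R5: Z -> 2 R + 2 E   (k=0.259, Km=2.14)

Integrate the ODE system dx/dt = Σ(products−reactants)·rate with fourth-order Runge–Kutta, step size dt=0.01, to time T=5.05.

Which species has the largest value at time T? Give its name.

RK4 with dt=0.01: 505 steps to T=5.05. Trajectory (selected grid times):
t=0.00: R=6.63 E=41.32 M=48.81 Z=29.40
t=0.56: R=6.81 E=43.43 M=48.93 Z=30.21
t=1.12: R=6.99 E=45.56 M=49.05 Z=31.01
t=1.68: R=7.17 E=47.69 M=49.18 Z=31.82
t=2.24: R=7.34 E=49.85 M=49.31 Z=32.63
t=2.81: R=7.52 E=52.05 M=49.46 Z=33.46
t=3.37: R=7.70 E=54.22 M=49.60 Z=34.27
t=3.93: R=7.87 E=56.41 M=49.75 Z=35.08
t=4.49: R=8.04 E=58.61 M=49.90 Z=35.90
t=5.05: R=8.21 E=60.82 M=50.06 Z=36.72
At T=5.05: R=8.21 E=60.82 M=50.06 Z=36.72; the largest is E.

Dominant species at T: E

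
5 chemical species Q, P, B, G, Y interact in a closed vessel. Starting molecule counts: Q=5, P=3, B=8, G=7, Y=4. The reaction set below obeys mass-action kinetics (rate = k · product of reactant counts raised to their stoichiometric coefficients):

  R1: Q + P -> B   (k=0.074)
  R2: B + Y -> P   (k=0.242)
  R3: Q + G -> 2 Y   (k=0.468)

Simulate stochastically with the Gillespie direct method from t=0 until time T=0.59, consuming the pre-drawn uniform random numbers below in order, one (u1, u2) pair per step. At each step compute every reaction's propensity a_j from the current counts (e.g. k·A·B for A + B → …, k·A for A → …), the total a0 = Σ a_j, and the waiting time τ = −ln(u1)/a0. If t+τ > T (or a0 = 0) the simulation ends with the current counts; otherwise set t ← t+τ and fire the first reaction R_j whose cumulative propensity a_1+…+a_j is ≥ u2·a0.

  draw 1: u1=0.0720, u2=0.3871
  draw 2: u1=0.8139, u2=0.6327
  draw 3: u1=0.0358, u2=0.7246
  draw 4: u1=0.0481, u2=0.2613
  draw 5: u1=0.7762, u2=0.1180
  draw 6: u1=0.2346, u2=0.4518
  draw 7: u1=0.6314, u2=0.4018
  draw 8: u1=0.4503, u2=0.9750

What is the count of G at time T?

G at T = 4

t=0.000: Q=5 P=3 B=8 G=7 Y=4
Draw 1: a1=1.110, a2=7.744, a3=16.380, a0=25.234; τ=−ln(0.0720)/25.234=0.104 → t=0.104; u2·a0=0.3871·25.234=9.768; a1+a2=8.854 < 9.768 ≤ a1+…+a3=25.234 → R3 fires; Q=4 P=3 B=8 G=6 Y=6
Draw 2: a1=0.888, a2=11.616, a3=11.232, a0=23.736; τ=−ln(0.8139)/23.736=0.009 → t=0.113; u2·a0=0.6327·23.736=15.018; a1+a2=12.504 < 15.018 ≤ a1+…+a3=23.736 → R3 fires; Q=3 P=3 B=8 G=5 Y=8
Draw 3: a1=0.666, a2=15.488, a3=7.020, a0=23.174; τ=−ln(0.0358)/23.174=0.144 → t=0.257; u2·a0=0.7246·23.174=16.792; a1+a2=16.154 < 16.792 ≤ a1+…+a3=23.174 → R3 fires; Q=2 P=3 B=8 G=4 Y=10
Draw 4: a1=0.444, a2=19.360, a3=3.744, a0=23.548; τ=−ln(0.0481)/23.548=0.129 → t=0.385; u2·a0=0.2613·23.548=6.153; a1=0.444 < 6.153 ≤ a1+a2=19.804 → R2 fires; Q=2 P=4 B=7 G=4 Y=9
Draw 5: a1=0.592, a2=15.246, a3=3.744, a0=19.582; τ=−ln(0.7762)/19.582=0.013 → t=0.398; u2·a0=0.1180·19.582=2.311; a1=0.592 < 2.311 ≤ a1+a2=15.838 → R2 fires; Q=2 P=5 B=6 G=4 Y=8
Draw 6: a1=0.740, a2=11.616, a3=3.744, a0=16.100; τ=−ln(0.2346)/16.100=0.090 → t=0.488; u2·a0=0.4518·16.100=7.274; a1=0.740 < 7.274 ≤ a1+a2=12.356 → R2 fires; Q=2 P=6 B=5 G=4 Y=7
Draw 7: a1=0.888, a2=8.470, a3=3.744, a0=13.102; τ=−ln(0.6314)/13.102=0.035 → t=0.524; u2·a0=0.4018·13.102=5.264; a1=0.888 < 5.264 ≤ a1+a2=9.358 → R2 fires; Q=2 P=7 B=4 G=4 Y=6
Draw 8: a1=1.036, a2=5.808, a3=3.744, a0=10.588; τ=−ln(0.4503)/10.588=0.075 → t=0.599 > T=0.59: stop.
Read off G at T=0.59: 4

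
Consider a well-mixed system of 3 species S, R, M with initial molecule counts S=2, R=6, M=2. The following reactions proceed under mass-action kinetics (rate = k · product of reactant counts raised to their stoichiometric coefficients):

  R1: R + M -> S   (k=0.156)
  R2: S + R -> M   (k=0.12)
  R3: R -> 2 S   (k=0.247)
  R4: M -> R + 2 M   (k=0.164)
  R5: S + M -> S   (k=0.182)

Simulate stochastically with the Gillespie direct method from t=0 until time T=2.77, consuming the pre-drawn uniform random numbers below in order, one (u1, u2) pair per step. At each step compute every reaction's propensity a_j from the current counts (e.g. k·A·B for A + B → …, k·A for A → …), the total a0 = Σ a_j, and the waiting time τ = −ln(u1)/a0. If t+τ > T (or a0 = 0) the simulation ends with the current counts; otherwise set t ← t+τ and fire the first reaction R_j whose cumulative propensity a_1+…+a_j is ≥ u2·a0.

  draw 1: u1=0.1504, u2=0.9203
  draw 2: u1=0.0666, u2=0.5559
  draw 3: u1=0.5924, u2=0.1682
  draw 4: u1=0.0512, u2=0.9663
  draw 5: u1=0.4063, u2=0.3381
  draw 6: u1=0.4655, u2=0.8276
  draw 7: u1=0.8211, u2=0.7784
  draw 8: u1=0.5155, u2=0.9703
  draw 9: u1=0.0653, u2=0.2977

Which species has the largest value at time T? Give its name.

t=0.000: S=2 R=6 M=2
Draw 1: a1=1.872, a2=1.440, a3=1.482, a4=0.328, a5=0.728, a0=5.850; τ=−ln(0.1504)/5.850=0.324 → t=0.324; u2·a0=0.9203·5.850=5.384; a1+…+a4=5.122 < 5.384 ≤ a1+…+a5=5.850 → R5 fires; S=2 R=6 M=1
Draw 2: a1=0.936, a2=1.440, a3=1.482, a4=0.164, a5=0.364, a0=4.386; τ=−ln(0.0666)/4.386=0.618 → t=0.941; u2·a0=0.5559·4.386=2.438; a1+a2=2.376 < 2.438 ≤ a1+…+a3=3.858 → R3 fires; S=4 R=5 M=1
Draw 3: a1=0.780, a2=2.400, a3=1.235, a4=0.164, a5=0.728, a0=5.307; τ=−ln(0.5924)/5.307=0.099 → t=1.040; u2·a0=0.1682·5.307=0.893; a1=0.780 < 0.893 ≤ a1+a2=3.180 → R2 fires; S=3 R=4 M=2
Draw 4: a1=1.248, a2=1.440, a3=0.988, a4=0.328, a5=1.092, a0=5.096; τ=−ln(0.0512)/5.096=0.583 → t=1.623; u2·a0=0.9663·5.096=4.924; a1+…+a4=4.004 < 4.924 ≤ a1+…+a5=5.096 → R5 fires; S=3 R=4 M=1
Draw 5: a1=0.624, a2=1.440, a3=0.988, a4=0.164, a5=0.546, a0=3.762; τ=−ln(0.4063)/3.762=0.239 → t=1.863; u2·a0=0.3381·3.762=1.272; a1=0.624 < 1.272 ≤ a1+a2=2.064 → R2 fires; S=2 R=3 M=2
Draw 6: a1=0.936, a2=0.720, a3=0.741, a4=0.328, a5=0.728, a0=3.453; τ=−ln(0.4655)/3.453=0.221 → t=2.084; u2·a0=0.8276·3.453=2.858; a1+…+a4=2.725 < 2.858 ≤ a1+…+a5=3.453 → R5 fires; S=2 R=3 M=1
Draw 7: a1=0.468, a2=0.720, a3=0.741, a4=0.164, a5=0.364, a0=2.457; τ=−ln(0.8211)/2.457=0.080 → t=2.164; u2·a0=0.7784·2.457=1.913; a1+a2=1.188 < 1.913 ≤ a1+…+a3=1.929 → R3 fires; S=4 R=2 M=1
Draw 8: a1=0.312, a2=0.960, a3=0.494, a4=0.164, a5=0.728, a0=2.658; τ=−ln(0.5155)/2.658=0.249 → t=2.414; u2·a0=0.9703·2.658=2.579; a1+…+a4=1.930 < 2.579 ≤ a1+…+a5=2.658 → R5 fires; S=4 R=2 M=0
Draw 9: a1=0.000, a2=0.960, a3=0.494, a4=0.000, a5=0.000, a0=1.454; τ=−ln(0.0653)/1.454=1.877 → t=4.290 > T=2.77: stop.
At T=2.77: S=4 R=2 M=0; the largest is S.

Dominant species at T: S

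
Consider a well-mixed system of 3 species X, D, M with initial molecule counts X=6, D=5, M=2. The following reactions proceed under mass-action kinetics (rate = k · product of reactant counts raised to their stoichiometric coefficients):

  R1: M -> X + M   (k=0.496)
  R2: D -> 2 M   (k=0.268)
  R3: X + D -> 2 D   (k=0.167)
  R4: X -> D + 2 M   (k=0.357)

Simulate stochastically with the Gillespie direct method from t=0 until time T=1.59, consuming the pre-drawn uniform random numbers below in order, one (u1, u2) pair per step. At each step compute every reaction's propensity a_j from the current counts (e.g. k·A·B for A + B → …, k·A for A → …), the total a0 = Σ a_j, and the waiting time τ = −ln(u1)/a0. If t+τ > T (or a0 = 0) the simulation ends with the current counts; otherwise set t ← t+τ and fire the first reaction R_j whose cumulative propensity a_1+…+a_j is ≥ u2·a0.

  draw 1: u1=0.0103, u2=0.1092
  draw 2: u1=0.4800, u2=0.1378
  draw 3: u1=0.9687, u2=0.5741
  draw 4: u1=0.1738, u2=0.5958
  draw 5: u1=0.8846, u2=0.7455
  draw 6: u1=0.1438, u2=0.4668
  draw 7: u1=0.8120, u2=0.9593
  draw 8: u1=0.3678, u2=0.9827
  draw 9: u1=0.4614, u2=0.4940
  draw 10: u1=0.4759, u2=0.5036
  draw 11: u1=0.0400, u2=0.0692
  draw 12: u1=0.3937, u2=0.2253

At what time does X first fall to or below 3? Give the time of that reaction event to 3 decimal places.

Threshold first reached at t = 0.939

t=0.000: X=6 D=5 M=2
Draw 1: a1=0.992, a2=1.340, a3=5.010, a4=2.142, a0=9.484; τ=−ln(0.0103)/9.484=0.482 → t=0.482; u2·a0=0.1092·9.484=1.036; a1=0.992 < 1.036 ≤ a1+a2=2.332 → R2 fires; X=6 D=4 M=4
Draw 2: a1=1.984, a2=1.072, a3=4.008, a4=2.142, a0=9.206; τ=−ln(0.4800)/9.206=0.080 → t=0.562; u2·a0=0.1378·9.206=1.269 ≤ a1=1.984 → R1 fires; X=7 D=4 M=4
Draw 3: a1=1.984, a2=1.072, a3=4.676, a4=2.499, a0=10.231; τ=−ln(0.9687)/10.231=0.003 → t=0.565; u2·a0=0.5741·10.231=5.874; a1+a2=3.056 < 5.874 ≤ a1+…+a3=7.732 → R3 fires; X=6 D=5 M=4
Draw 4: a1=1.984, a2=1.340, a3=5.010, a4=2.142, a0=10.476; τ=−ln(0.1738)/10.476=0.167 → t=0.732; u2·a0=0.5958·10.476=6.242; a1+a2=3.324 < 6.242 ≤ a1+…+a3=8.334 → R3 fires; X=5 D=6 M=4
Draw 5: a1=1.984, a2=1.608, a3=5.010, a4=1.785, a0=10.387; τ=−ln(0.8846)/10.387=0.012 → t=0.744; u2·a0=0.7455·10.387=7.744; a1+a2=3.592 < 7.744 ≤ a1+…+a3=8.602 → R3 fires; X=4 D=7 M=4
Draw 6: a1=1.984, a2=1.876, a3=4.676, a4=1.428, a0=9.964; τ=−ln(0.1438)/9.964=0.195 → t=0.939; u2·a0=0.4668·9.964=4.651; a1+a2=3.860 < 4.651 ≤ a1+…+a3=8.536 → R3 fires; X=3 D=8 M=4
Draw 7: a1=1.984, a2=2.144, a3=4.008, a4=1.071, a0=9.207; τ=−ln(0.8120)/9.207=0.023 → t=0.961; u2·a0=0.9593·9.207=8.832; a1+…+a3=8.136 < 8.832 ≤ a1+…+a4=9.207 → R4 fires; X=2 D=9 M=6
Draw 8: a1=2.976, a2=2.412, a3=3.006, a4=0.714, a0=9.108; τ=−ln(0.3678)/9.108=0.110 → t=1.071; u2·a0=0.9827·9.108=8.950; a1+…+a3=8.394 < 8.950 ≤ a1+…+a4=9.108 → R4 fires; X=1 D=10 M=8
Draw 9: a1=3.968, a2=2.680, a3=1.670, a4=0.357, a0=8.675; τ=−ln(0.4614)/8.675=0.089 → t=1.160; u2·a0=0.4940·8.675=4.285; a1=3.968 < 4.285 ≤ a1+a2=6.648 → R2 fires; X=1 D=9 M=10
Draw 10: a1=4.960, a2=2.412, a3=1.503, a4=0.357, a0=9.232; τ=−ln(0.4759)/9.232=0.080 → t=1.241; u2·a0=0.5036·9.232=4.649 ≤ a1=4.960 → R1 fires; X=2 D=9 M=10
Draw 11: a1=4.960, a2=2.412, a3=3.006, a4=0.714, a0=11.092; τ=−ln(0.0400)/11.092=0.290 → t=1.531; u2·a0=0.0692·11.092=0.768 ≤ a1=4.960 → R1 fires; X=3 D=9 M=10
Draw 12: a1=4.960, a2=2.412, a3=4.509, a4=1.071, a0=12.952; τ=−ln(0.3937)/12.952=0.072 → t=1.603 > T=1.59: stop.
X first becomes ≤ 3 when it reaches 3 at the event at t=0.939.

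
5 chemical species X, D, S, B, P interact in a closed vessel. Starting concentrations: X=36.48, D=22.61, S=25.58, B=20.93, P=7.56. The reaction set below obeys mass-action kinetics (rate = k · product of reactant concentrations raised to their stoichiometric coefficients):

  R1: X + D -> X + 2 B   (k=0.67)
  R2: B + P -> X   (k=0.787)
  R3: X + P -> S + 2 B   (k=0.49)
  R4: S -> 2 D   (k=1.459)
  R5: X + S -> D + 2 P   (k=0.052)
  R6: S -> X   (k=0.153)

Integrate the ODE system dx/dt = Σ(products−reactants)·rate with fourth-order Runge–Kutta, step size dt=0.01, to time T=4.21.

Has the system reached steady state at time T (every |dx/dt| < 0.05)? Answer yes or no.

Steady state at T: yes

RK4 with dt=0.01: 421 steps to T=4.21. Trajectory (selected grid times):
t=0.00: X=36.48 D=22.61 S=25.58 B=20.93 P=7.56
t=0.47: X=41.30 D=1.58 S=7.65 B=127.91 P=0.28
t=0.94: X=43.22 D=0.36 S=1.79 B=145.39 P=0.06
t=1.40: X=43.69 D=0.08 S=0.42 B=149.35 P=0.01
t=1.87: X=43.81 D=0.02 S=0.09 B=150.29 P=0.00
t=2.34: X=43.83 D=0.00 S=0.02 B=150.50 P=0.00
t=2.81: X=43.84 D=0.00 S=0.00 B=150.54 P=0.00
t=3.27: X=43.84 D=0.00 S=0.00 B=150.55 P=0.00
t=3.74: X=43.84 D=0.00 S=0.00 B=150.56 P=0.00
t=4.21: X=43.84 D=0.00 S=0.00 B=150.56 P=0.00
Rates at T: R1=0.0003, R2=0.0002, R3=0.0000, R4=0.0001, R5=0.0001, R6=0.0000
dx/dt at T (Σ net stoichiometry × rate): X=+0.0001, D=-0.0000, S=-0.0002, B=+0.0005, P=-0.0000
Largest |dx/dt| is |+0.0005| (B) < 0.05 → steady.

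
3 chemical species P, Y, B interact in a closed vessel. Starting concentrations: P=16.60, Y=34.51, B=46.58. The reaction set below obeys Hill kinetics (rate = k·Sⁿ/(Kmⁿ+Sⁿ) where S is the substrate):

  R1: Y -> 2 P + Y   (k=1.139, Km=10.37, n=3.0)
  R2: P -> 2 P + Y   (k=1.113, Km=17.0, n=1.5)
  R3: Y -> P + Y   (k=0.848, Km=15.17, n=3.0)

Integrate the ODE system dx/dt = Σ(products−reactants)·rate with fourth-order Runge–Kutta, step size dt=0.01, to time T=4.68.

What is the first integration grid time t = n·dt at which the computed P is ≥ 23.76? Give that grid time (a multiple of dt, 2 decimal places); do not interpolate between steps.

Threshold first reached at t = 1.98

RK4 with dt=0.01: 468 steps to T=4.68. Trajectory (selected grid times):
t=0.00: P=16.60 Y=34.51 B=46.58
t=0.52: P=18.46 Y=34.81 B=46.58
t=1.04: P=20.34 Y=35.12 B=46.58
t=1.56: P=22.24 Y=35.46 B=46.58
t=1.97: P=23.75 Y=35.74 B=46.58
t=1.98: P=23.79 Y=35.75 B=46.58
t=2.08: P=24.16 Y=35.82 B=46.58
t=2.60: P=26.10 Y=36.19 B=46.58
t=3.12: P=28.05 Y=36.58 B=46.58
t=3.64: P=30.02 Y=36.97 B=46.58
t=4.16: P=32.01 Y=37.39 B=46.58
t=4.68: P=34.00 Y=37.81 B=46.58
P(1.97)=23.751 < 23.76 but P(1.98)=23.788 ≥ 23.76, so the first grid time is t=1.98.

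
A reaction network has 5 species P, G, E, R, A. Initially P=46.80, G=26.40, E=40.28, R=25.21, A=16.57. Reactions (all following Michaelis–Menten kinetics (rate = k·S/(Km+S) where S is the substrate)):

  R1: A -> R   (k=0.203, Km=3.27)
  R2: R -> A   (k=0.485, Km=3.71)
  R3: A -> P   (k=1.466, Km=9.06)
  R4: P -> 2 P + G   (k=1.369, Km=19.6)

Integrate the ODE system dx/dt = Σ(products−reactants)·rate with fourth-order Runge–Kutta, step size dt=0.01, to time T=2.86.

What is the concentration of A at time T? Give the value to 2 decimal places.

RK4 with dt=0.01: 286 steps to T=2.86. Trajectory (selected grid times):
t=0.00: P=46.80 G=26.40 E=40.28 R=25.21 A=16.57
t=0.32: P=47.41 G=26.71 E=40.28 R=25.13 A=16.35
t=0.64: P=48.02 G=27.02 E=40.28 R=25.05 A=16.13
t=0.95: P=48.62 G=27.32 E=40.28 R=24.97 A=15.92
t=1.27: P=49.23 G=27.63 E=40.28 R=24.89 A=15.70
t=1.59: P=49.84 G=27.95 E=40.28 R=24.81 A=15.48
t=1.91: P=50.45 G=28.26 E=40.28 R=24.73 A=15.27
t=2.22: P=51.04 G=28.57 E=40.28 R=24.65 A=15.07
t=2.54: P=51.65 G=28.89 E=40.28 R=24.56 A=14.85
t=2.86: P=52.26 G=29.20 E=40.28 R=24.48 A=14.65
Read off A at T=2.86: 14.65

A at T = 14.65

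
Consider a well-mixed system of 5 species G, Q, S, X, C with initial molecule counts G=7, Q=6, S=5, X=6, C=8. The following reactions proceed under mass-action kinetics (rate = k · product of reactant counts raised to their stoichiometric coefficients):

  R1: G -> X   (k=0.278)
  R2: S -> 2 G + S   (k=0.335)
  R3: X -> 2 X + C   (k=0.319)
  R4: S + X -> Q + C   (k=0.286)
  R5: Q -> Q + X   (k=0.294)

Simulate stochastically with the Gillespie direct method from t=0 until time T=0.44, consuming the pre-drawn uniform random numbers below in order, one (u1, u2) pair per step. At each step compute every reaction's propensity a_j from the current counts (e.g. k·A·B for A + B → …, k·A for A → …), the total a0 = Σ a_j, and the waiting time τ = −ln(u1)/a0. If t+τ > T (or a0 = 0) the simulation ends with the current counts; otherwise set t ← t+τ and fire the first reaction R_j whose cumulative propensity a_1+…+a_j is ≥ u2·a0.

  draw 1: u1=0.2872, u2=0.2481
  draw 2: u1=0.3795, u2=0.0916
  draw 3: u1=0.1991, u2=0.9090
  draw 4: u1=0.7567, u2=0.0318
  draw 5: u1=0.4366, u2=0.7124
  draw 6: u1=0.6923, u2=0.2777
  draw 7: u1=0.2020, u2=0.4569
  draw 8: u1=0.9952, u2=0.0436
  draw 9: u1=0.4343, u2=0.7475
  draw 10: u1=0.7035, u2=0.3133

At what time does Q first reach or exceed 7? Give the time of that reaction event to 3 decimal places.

Threshold first reached at t = 0.269

t=0.000: G=7 Q=6 S=5 X=6 C=8
Draw 1: a1=1.946, a2=1.675, a3=1.914, a4=8.580, a5=1.764, a0=15.879; τ=−ln(0.2872)/15.879=0.079 → t=0.079; u2·a0=0.2481·15.879=3.940; a1+a2=3.621 < 3.940 ≤ a1+…+a3=5.535 → R3 fires; G=7 Q=6 S=5 X=7 C=9
Draw 2: a1=1.946, a2=1.675, a3=2.233, a4=10.010, a5=1.764, a0=17.628; τ=−ln(0.3795)/17.628=0.055 → t=0.134; u2·a0=0.0916·17.628=1.615 ≤ a1=1.946 → R1 fires; G=6 Q=6 S=5 X=8 C=9
Draw 3: a1=1.668, a2=1.675, a3=2.552, a4=11.440, a5=1.764, a0=19.099; τ=−ln(0.1991)/19.099=0.085 → t=0.218; u2·a0=0.9090·19.099=17.361; a1+…+a4=17.335 < 17.361 ≤ a1+…+a5=19.099 → R5 fires; G=6 Q=6 S=5 X=9 C=9
Draw 4: a1=1.668, a2=1.675, a3=2.871, a4=12.870, a5=1.764, a0=20.848; τ=−ln(0.7567)/20.848=0.013 → t=0.231; u2·a0=0.0318·20.848=0.663 ≤ a1=1.668 → R1 fires; G=5 Q=6 S=5 X=10 C=9
Draw 5: a1=1.390, a2=1.675, a3=3.190, a4=14.300, a5=1.764, a0=22.319; τ=−ln(0.4366)/22.319=0.037 → t=0.269; u2·a0=0.7124·22.319=15.900; a1+…+a3=6.255 < 15.900 ≤ a1+…+a4=20.555 → R4 fires; G=5 Q=7 S=4 X=9 C=10
Draw 6: a1=1.390, a2=1.340, a3=2.871, a4=10.296, a5=2.058, a0=17.955; τ=−ln(0.6923)/17.955=0.020 → t=0.289; u2·a0=0.2777·17.955=4.986; a1+a2=2.730 < 4.986 ≤ a1+…+a3=5.601 → R3 fires; G=5 Q=7 S=4 X=10 C=11
Draw 7: a1=1.390, a2=1.340, a3=3.190, a4=11.440, a5=2.058, a0=19.418; τ=−ln(0.2020)/19.418=0.082 → t=0.371; u2·a0=0.4569·19.418=8.872; a1+…+a3=5.920 < 8.872 ≤ a1+…+a4=17.360 → R4 fires; G=5 Q=8 S=3 X=9 C=12
Draw 8: a1=1.390, a2=1.005, a3=2.871, a4=7.722, a5=2.352, a0=15.340; τ=−ln(0.9952)/15.340=0.000 → t=0.372; u2·a0=0.0436·15.340=0.669 ≤ a1=1.390 → R1 fires; G=4 Q=8 S=3 X=10 C=12
Draw 9: a1=1.112, a2=1.005, a3=3.190, a4=8.580, a5=2.352, a0=16.239; τ=−ln(0.4343)/16.239=0.051 → t=0.423; u2·a0=0.7475·16.239=12.139; a1+…+a3=5.307 < 12.139 ≤ a1+…+a4=13.887 → R4 fires; G=4 Q=9 S=2 X=9 C=13
Draw 10: a1=1.112, a2=0.670, a3=2.871, a4=5.148, a5=2.646, a0=12.447; τ=−ln(0.7035)/12.447=0.028 → t=0.451 > T=0.44: stop.
Q first becomes ≥ 7 when it reaches 7 at the event at t=0.269.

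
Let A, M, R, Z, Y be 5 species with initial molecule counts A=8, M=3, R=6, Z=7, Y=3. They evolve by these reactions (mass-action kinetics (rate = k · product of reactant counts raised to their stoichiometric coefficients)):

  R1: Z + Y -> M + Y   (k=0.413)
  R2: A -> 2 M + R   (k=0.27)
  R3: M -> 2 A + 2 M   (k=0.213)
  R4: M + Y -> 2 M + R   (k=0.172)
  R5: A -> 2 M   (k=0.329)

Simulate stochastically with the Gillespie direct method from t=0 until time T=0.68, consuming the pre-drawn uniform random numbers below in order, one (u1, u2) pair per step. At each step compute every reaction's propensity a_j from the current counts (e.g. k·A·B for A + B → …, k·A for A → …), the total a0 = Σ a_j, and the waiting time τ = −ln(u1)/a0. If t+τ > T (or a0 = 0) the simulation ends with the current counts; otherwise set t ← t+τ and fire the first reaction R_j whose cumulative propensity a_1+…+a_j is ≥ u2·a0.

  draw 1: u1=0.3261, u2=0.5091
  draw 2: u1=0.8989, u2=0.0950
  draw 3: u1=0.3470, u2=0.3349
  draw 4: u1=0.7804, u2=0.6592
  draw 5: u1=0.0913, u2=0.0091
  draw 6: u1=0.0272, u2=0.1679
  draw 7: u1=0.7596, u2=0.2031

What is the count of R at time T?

R at T = 7

t=0.000: A=8 M=3 R=6 Z=7 Y=3
Draw 1: a1=8.673, a2=2.160, a3=0.639, a4=1.548, a5=2.632, a0=15.652; τ=−ln(0.3261)/15.652=0.072 → t=0.072; u2·a0=0.5091·15.652=7.968 ≤ a1=8.673 → R1 fires; A=8 M=4 R=6 Z=6 Y=3
Draw 2: a1=7.434, a2=2.160, a3=0.852, a4=2.064, a5=2.632, a0=15.142; τ=−ln(0.8989)/15.142=0.007 → t=0.079; u2·a0=0.0950·15.142=1.438 ≤ a1=7.434 → R1 fires; A=8 M=5 R=6 Z=5 Y=3
Draw 3: a1=6.195, a2=2.160, a3=1.065, a4=2.580, a5=2.632, a0=14.632; τ=−ln(0.3470)/14.632=0.072 → t=0.151; u2·a0=0.3349·14.632=4.900 ≤ a1=6.195 → R1 fires; A=8 M=6 R=6 Z=4 Y=3
Draw 4: a1=4.956, a2=2.160, a3=1.278, a4=3.096, a5=2.632, a0=14.122; τ=−ln(0.7804)/14.122=0.018 → t=0.169; u2·a0=0.6592·14.122=9.309; a1+…+a3=8.394 < 9.309 ≤ a1+…+a4=11.490 → R4 fires; A=8 M=7 R=7 Z=4 Y=2
Draw 5: a1=3.304, a2=2.160, a3=1.491, a4=2.408, a5=2.632, a0=11.995; τ=−ln(0.0913)/11.995=0.200 → t=0.368; u2·a0=0.0091·11.995=0.109 ≤ a1=3.304 → R1 fires; A=8 M=8 R=7 Z=3 Y=2
Draw 6: a1=2.478, a2=2.160, a3=1.704, a4=2.752, a5=2.632, a0=11.726; τ=−ln(0.0272)/11.726=0.307 → t=0.675; u2·a0=0.1679·11.726=1.969 ≤ a1=2.478 → R1 fires; A=8 M=9 R=7 Z=2 Y=2
Draw 7: a1=1.652, a2=2.160, a3=1.917, a4=3.096, a5=2.632, a0=11.457; τ=−ln(0.7596)/11.457=0.024 → t=0.699 > T=0.68: stop.
Read off R at T=0.68: 7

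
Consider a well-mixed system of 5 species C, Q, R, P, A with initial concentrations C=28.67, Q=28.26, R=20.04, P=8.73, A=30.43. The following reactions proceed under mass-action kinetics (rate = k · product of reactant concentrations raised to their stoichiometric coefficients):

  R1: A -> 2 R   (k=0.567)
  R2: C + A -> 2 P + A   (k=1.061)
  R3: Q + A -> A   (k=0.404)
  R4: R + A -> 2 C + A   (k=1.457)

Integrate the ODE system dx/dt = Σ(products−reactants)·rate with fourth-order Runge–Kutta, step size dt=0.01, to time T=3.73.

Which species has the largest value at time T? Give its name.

Dominant species at T: P

RK4 with dt=0.01: 373 steps to T=3.73. Trajectory (selected grid times):
t=0.00: C=28.67 Q=28.26 R=20.04 P=8.73 A=30.43
t=0.41: C=2.14 Q=0.31 R=0.78 P=189.33 A=24.12
t=0.83: C=2.14 Q=0.01 R=0.78 P=230.22 A=19.01
t=1.24: C=2.14 Q=0.00 R=0.78 P=261.76 A=15.06
t=1.66: C=2.14 Q=0.00 R=0.78 P=287.30 A=11.87
t=2.07: C=2.14 Q=0.00 R=0.78 P=307.00 A=9.41
t=2.49: C=2.14 Q=0.00 R=0.78 P=322.96 A=7.42
t=2.90: C=2.14 Q=0.00 R=0.78 P=335.26 A=5.88
t=3.32: C=2.14 Q=0.00 R=0.78 P=345.23 A=4.63
t=3.73: C=2.14 Q=0.00 R=0.78 P=352.91 A=3.67
At T=3.73: C=2.14 Q=0.00 R=0.78 P=352.91 A=3.67; the largest is P.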